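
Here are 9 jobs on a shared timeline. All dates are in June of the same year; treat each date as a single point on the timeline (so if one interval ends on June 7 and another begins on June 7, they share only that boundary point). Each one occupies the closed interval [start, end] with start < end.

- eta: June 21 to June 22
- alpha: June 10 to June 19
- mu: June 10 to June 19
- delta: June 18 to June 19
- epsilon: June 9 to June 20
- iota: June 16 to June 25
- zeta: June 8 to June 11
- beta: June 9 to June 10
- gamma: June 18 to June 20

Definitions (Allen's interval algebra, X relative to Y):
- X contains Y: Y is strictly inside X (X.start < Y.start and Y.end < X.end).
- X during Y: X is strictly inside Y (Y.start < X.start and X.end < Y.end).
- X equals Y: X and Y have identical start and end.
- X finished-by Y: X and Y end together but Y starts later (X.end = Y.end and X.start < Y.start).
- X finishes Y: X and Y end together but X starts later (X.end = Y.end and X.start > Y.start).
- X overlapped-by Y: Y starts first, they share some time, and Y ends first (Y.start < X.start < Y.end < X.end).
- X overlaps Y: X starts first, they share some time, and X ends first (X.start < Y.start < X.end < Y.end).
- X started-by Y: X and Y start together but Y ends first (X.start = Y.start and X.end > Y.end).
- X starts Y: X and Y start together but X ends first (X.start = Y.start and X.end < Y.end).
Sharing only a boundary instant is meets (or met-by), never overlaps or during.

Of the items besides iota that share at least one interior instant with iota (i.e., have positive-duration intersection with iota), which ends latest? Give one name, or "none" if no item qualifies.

Target iota = [June 16, June 25].
alpha [June 10, June 19] → overlaps → candidate.
beta [June 9, June 10] → before → excluded.
delta [June 18, June 19] → during → candidate.
epsilon [June 9, June 20] → overlaps → candidate.
eta [June 21, June 22] → during → candidate.
gamma [June 18, June 20] → during → candidate.
mu [June 10, June 19] → overlaps → candidate.
zeta [June 8, June 11] → before → excluded.
Among candidates, latest end is June 22 → eta.

eta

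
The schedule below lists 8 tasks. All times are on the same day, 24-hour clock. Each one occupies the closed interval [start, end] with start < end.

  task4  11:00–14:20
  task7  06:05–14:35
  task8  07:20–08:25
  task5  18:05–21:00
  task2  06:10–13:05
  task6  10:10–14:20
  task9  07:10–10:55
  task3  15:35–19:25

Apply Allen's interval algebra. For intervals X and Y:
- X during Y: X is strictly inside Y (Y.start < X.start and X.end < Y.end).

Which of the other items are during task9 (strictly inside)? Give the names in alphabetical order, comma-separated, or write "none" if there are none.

task8

Target task9 = [07:10, 10:55].
task2 [06:10, 13:05] → contains → no.
task3 [15:35, 19:25] → after → no.
task4 [11:00, 14:20] → after → no.
task5 [18:05, 21:00] → after → no.
task6 [10:10, 14:20] → overlapped-by → no.
task7 [06:05, 14:35] → contains → no.
task8 [07:20, 08:25] → during → yes.
Result: task8.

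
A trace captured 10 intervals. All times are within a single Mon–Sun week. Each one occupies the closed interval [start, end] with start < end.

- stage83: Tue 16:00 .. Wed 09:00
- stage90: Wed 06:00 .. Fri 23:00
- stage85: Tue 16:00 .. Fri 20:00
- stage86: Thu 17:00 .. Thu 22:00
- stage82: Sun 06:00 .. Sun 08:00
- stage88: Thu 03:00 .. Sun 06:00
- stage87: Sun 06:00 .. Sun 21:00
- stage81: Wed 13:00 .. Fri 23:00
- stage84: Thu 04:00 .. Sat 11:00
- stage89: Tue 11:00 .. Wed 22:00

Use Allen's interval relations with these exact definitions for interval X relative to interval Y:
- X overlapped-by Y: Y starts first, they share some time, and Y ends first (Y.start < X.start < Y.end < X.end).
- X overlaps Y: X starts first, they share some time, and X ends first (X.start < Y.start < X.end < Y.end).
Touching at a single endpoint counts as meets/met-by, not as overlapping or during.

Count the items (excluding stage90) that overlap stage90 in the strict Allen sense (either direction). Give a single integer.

5

Target stage90 = [Wed 06:00, Fri 23:00].
stage81 [Wed 13:00, Fri 23:00] → finishes → no.
stage82 [Sun 06:00, Sun 08:00] → after → no.
stage83 [Tue 16:00, Wed 09:00] → overlaps → counts.
stage84 [Thu 04:00, Sat 11:00] → overlapped-by → counts.
stage85 [Tue 16:00, Fri 20:00] → overlaps → counts.
stage86 [Thu 17:00, Thu 22:00] → during → no.
stage87 [Sun 06:00, Sun 21:00] → after → no.
stage88 [Thu 03:00, Sun 06:00] → overlapped-by → counts.
stage89 [Tue 11:00, Wed 22:00] → overlaps → counts.
Total: 5.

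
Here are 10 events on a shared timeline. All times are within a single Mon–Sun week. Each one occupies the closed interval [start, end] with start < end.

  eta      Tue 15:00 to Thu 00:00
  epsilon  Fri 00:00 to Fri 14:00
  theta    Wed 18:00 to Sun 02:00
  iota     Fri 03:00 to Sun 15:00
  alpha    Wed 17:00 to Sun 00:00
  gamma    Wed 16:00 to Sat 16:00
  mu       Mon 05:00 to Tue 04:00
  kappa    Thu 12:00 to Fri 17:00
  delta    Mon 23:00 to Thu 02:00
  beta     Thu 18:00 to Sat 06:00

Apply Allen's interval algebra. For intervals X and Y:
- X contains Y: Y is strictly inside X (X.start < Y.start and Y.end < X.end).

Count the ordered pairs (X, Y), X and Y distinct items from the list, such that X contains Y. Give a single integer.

Checking all 90 ordered pairs for relation 'contains'; matching pairs in alphabetical order:
(alpha, beta): alpha contains beta ✓
(alpha, epsilon): alpha contains epsilon ✓
(alpha, kappa): alpha contains kappa ✓
(beta, epsilon): beta contains epsilon ✓
(delta, eta): delta contains eta ✓
(gamma, beta): gamma contains beta ✓
(gamma, epsilon): gamma contains epsilon ✓
(gamma, kappa): gamma contains kappa ✓
(kappa, epsilon): kappa contains epsilon ✓
(theta, beta): theta contains beta ✓
(theta, epsilon): theta contains epsilon ✓
(theta, kappa): theta contains kappa ✓
Count: 12.

12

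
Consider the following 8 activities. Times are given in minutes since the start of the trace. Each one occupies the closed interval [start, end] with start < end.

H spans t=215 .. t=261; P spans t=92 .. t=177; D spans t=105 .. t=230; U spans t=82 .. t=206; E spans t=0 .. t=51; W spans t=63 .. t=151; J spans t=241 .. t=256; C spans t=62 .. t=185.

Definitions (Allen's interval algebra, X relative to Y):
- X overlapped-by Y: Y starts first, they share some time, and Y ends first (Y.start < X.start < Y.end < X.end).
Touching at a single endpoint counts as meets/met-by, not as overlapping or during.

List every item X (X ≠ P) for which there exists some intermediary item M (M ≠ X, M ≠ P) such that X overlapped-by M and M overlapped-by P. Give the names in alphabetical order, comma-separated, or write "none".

Target P = [t=92, t=177].
Intermediaries M with M overlapped-by P: D.
Via D — items with X overlapped-by D: H.
Union: H.

H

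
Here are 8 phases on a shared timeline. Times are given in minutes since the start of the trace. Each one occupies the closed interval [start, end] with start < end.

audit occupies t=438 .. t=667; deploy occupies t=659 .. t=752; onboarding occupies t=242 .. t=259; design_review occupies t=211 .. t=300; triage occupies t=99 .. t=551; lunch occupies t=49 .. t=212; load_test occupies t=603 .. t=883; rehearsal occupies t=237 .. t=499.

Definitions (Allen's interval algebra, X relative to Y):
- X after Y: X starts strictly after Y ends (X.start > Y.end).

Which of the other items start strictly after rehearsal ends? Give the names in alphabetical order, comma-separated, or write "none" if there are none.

deploy, load_test

Target rehearsal = [t=237, t=499].
audit [t=438, t=667] → overlapped-by → no.
deploy [t=659, t=752] → after → yes.
design_review [t=211, t=300] → overlaps → no.
load_test [t=603, t=883] → after → yes.
lunch [t=49, t=212] → before → no.
onboarding [t=242, t=259] → during → no.
triage [t=99, t=551] → contains → no.
Result: deploy, load_test.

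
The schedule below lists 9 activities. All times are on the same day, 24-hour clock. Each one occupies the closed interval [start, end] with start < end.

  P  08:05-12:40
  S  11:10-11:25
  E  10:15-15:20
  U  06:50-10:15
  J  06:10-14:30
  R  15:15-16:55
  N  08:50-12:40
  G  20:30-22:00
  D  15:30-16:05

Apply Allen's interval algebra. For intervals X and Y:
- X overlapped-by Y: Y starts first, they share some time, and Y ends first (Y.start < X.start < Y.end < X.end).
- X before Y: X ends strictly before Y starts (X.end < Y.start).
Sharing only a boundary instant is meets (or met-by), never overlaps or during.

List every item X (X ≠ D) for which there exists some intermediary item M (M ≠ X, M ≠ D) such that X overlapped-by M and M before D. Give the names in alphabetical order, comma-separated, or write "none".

E, N, P, R

Target D = [15:30, 16:05].
Intermediaries M with M before D: E, J, N, P, S, U.
Via E — items with X overlapped-by E: R.
Via J — items with X overlapped-by J: E.
Via N — items with X overlapped-by N: E.
Via P — items with X overlapped-by P: E.
Via S — items with X overlapped-by S: none.
Via U — items with X overlapped-by U: N, P.
Union: E, N, P, R.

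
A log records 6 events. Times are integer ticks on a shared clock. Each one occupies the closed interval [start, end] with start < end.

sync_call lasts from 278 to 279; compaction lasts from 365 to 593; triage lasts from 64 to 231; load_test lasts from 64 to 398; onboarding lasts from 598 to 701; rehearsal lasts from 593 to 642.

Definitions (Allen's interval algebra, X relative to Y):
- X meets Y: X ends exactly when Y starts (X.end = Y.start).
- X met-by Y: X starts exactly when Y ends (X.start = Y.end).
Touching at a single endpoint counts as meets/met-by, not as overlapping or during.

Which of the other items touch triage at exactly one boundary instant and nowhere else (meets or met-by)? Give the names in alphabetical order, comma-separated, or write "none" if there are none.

Target triage = [64, 231].
compaction [365, 593] → after → no.
load_test [64, 398] → started-by → no.
onboarding [598, 701] → after → no.
rehearsal [593, 642] → after → no.
sync_call [278, 279] → after → no.
Result: none.

none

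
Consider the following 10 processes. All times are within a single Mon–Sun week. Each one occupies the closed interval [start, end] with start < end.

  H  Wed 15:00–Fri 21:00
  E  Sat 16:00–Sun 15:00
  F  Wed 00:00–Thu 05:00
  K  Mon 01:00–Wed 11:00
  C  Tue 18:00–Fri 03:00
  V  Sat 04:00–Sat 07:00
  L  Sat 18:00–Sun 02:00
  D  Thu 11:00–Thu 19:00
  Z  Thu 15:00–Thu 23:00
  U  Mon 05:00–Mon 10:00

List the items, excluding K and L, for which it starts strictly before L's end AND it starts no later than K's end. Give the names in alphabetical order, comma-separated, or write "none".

Conditions: its start is strictly before L's end (X.start < Sun 02:00) AND its start is no later than K's end (X.start <= Wed 11:00).
C: start Tue 18:00 < Sun 02:00? ✓; start Tue 18:00 <= Wed 11:00? ✓ → yes.
D: start Thu 11:00 < Sun 02:00? ✓; start Thu 11:00 <= Wed 11:00? ✗ → no.
E: start Sat 16:00 < Sun 02:00? ✓; start Sat 16:00 <= Wed 11:00? ✗ → no.
F: start Wed 00:00 < Sun 02:00? ✓; start Wed 00:00 <= Wed 11:00? ✓ → yes.
H: start Wed 15:00 < Sun 02:00? ✓; start Wed 15:00 <= Wed 11:00? ✗ → no.
U: start Mon 05:00 < Sun 02:00? ✓; start Mon 05:00 <= Wed 11:00? ✓ → yes.
V: start Sat 04:00 < Sun 02:00? ✓; start Sat 04:00 <= Wed 11:00? ✗ → no.
Z: start Thu 15:00 < Sun 02:00? ✓; start Thu 15:00 <= Wed 11:00? ✗ → no.
Result: C, F, U.

C, F, U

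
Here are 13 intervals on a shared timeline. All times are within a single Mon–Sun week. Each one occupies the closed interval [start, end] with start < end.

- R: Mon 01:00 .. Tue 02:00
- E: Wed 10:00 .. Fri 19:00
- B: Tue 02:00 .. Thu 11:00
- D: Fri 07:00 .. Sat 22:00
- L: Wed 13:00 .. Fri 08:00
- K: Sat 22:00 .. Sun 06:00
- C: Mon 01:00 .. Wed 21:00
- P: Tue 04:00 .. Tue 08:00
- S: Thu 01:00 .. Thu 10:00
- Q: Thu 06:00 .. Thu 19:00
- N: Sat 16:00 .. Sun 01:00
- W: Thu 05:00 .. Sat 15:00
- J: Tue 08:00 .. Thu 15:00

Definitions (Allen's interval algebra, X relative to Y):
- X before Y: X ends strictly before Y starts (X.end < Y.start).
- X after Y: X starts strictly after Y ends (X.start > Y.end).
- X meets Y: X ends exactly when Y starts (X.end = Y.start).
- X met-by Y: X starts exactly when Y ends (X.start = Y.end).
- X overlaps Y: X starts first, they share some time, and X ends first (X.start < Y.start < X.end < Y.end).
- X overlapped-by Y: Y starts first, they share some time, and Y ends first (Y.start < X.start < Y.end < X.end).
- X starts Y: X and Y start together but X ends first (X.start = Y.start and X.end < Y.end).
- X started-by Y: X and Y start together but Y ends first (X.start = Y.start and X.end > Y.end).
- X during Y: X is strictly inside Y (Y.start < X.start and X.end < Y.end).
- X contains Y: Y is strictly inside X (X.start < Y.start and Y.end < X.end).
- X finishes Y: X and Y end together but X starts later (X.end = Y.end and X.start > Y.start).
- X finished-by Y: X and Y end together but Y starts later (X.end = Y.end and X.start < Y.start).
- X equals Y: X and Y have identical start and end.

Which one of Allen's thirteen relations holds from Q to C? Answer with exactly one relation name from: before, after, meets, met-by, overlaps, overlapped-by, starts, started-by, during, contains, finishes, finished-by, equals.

after

Q = [Thu 06:00, Thu 19:00]; C = [Mon 01:00, Wed 21:00].
Compare endpoints: Q.start > C.start, Q.start > C.end, Q.end > C.start, Q.end > C.end.
That pattern is 'after'.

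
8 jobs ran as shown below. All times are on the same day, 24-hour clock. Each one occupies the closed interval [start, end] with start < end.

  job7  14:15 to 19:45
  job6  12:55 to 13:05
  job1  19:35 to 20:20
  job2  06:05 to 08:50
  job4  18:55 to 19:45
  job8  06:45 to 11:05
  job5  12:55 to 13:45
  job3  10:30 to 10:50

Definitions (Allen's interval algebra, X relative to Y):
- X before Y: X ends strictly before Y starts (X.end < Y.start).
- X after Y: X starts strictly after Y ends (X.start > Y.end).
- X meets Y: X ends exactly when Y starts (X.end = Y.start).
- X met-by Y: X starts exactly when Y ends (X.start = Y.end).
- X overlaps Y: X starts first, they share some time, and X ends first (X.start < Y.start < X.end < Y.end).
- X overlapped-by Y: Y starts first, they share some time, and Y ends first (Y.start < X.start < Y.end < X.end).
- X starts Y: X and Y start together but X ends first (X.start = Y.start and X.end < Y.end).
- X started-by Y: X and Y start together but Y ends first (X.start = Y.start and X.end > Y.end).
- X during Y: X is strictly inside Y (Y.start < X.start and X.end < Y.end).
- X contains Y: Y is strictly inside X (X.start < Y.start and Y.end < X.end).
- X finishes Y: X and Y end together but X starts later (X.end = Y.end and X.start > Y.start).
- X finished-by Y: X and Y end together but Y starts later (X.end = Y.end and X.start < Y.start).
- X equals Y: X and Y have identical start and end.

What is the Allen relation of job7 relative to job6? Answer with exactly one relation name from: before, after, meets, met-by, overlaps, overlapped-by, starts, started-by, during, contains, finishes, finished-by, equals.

job7 = [14:15, 19:45]; job6 = [12:55, 13:05].
Compare endpoints: job7.start > job6.start, job7.start > job6.end, job7.end > job6.start, job7.end > job6.end.
That pattern is 'after'.

after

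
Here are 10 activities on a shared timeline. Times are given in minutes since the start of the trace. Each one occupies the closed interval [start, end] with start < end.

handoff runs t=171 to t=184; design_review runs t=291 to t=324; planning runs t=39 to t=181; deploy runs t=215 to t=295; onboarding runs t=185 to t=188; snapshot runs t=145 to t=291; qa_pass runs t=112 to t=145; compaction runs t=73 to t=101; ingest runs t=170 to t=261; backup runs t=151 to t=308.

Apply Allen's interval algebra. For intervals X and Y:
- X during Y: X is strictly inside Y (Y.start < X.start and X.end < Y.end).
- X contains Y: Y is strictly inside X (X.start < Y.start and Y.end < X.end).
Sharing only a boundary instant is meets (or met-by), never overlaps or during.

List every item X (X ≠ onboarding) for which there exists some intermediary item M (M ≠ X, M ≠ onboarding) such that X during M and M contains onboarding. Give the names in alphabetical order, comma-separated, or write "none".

Target onboarding = [t=185, t=188].
Intermediaries M with M contains onboarding: backup, ingest, snapshot.
Via backup — items with X during backup: deploy, handoff, ingest.
Via ingest — items with X during ingest: handoff.
Via snapshot — items with X during snapshot: handoff, ingest.
Union: deploy, handoff, ingest.

deploy, handoff, ingest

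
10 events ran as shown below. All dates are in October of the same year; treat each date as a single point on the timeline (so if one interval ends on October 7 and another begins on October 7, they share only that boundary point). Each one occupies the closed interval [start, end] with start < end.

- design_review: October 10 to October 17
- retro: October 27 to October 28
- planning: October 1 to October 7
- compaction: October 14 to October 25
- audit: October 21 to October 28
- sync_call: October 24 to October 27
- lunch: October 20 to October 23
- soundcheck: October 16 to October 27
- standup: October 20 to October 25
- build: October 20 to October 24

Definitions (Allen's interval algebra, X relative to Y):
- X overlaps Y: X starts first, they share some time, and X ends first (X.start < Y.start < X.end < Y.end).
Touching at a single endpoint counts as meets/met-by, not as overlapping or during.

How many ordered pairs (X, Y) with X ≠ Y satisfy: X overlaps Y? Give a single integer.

Checking all 90 ordered pairs for relation 'overlaps'; matching pairs in alphabetical order:
(build, audit): build overlaps audit ✓
(compaction, audit): compaction overlaps audit ✓
(compaction, soundcheck): compaction overlaps soundcheck ✓
(compaction, sync_call): compaction overlaps sync_call ✓
(design_review, compaction): design_review overlaps compaction ✓
(design_review, soundcheck): design_review overlaps soundcheck ✓
(lunch, audit): lunch overlaps audit ✓
(soundcheck, audit): soundcheck overlaps audit ✓
(standup, audit): standup overlaps audit ✓
(standup, sync_call): standup overlaps sync_call ✓
Count: 10.

10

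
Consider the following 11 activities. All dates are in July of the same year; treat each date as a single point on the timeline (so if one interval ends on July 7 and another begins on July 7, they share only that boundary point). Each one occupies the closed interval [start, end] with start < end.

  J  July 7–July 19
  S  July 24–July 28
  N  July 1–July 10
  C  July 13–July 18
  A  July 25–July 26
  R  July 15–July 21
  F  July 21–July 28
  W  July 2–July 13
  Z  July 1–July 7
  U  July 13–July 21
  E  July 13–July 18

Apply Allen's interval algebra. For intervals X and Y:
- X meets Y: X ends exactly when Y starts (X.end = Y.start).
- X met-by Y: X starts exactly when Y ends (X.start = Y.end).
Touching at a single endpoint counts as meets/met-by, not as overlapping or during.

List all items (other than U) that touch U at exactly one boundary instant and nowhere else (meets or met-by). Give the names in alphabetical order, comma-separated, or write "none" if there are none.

Target U = [July 13, July 21].
A [July 25, July 26] → after → no.
C [July 13, July 18] → starts → no.
E [July 13, July 18] → starts → no.
F [July 21, July 28] → met-by → yes.
J [July 7, July 19] → overlaps → no.
N [July 1, July 10] → before → no.
R [July 15, July 21] → finishes → no.
S [July 24, July 28] → after → no.
W [July 2, July 13] → meets → yes.
Z [July 1, July 7] → before → no.
Result: F, W.

F, W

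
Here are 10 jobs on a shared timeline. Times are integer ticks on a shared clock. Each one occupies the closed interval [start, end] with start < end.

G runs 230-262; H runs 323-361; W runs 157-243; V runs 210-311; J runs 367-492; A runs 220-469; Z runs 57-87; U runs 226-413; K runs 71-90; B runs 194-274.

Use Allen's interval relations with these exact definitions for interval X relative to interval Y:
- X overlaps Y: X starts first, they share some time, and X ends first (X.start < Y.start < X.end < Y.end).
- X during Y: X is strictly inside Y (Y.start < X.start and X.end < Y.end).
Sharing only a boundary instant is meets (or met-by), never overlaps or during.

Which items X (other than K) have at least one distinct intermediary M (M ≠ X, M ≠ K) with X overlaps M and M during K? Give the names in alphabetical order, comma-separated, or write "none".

Target K = [71, 90].
Intermediaries M with M during K: none.
Union: none.

none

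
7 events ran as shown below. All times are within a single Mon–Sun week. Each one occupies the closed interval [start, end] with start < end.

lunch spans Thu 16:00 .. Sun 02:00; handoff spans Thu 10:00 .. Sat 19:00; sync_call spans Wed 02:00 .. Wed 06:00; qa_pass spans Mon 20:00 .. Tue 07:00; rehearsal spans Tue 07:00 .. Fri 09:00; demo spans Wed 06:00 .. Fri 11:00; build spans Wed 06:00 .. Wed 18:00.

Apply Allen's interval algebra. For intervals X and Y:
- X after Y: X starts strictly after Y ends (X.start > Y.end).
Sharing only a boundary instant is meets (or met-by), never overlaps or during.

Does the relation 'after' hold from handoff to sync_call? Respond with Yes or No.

Yes

handoff = [Thu 10:00, Sat 19:00], sync_call = [Wed 02:00, Wed 06:00].
Actual relation of handoff to sync_call: after.
Asked whether 'after' holds → Yes.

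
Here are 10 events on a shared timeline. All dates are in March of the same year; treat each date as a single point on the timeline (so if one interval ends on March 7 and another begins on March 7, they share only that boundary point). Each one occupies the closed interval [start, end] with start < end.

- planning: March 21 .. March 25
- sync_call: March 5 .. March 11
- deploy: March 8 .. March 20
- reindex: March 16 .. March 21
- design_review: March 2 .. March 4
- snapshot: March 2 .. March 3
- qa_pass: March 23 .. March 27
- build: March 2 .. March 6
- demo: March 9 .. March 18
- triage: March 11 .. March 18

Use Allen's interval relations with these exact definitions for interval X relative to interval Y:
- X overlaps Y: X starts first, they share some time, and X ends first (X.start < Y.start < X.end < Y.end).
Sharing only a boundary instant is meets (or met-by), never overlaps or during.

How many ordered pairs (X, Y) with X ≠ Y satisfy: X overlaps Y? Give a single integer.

Checking all 90 ordered pairs for relation 'overlaps'; matching pairs in alphabetical order:
(build, sync_call): build overlaps sync_call ✓
(demo, reindex): demo overlaps reindex ✓
(deploy, reindex): deploy overlaps reindex ✓
(planning, qa_pass): planning overlaps qa_pass ✓
(sync_call, demo): sync_call overlaps demo ✓
(sync_call, deploy): sync_call overlaps deploy ✓
(triage, reindex): triage overlaps reindex ✓
Count: 7.

7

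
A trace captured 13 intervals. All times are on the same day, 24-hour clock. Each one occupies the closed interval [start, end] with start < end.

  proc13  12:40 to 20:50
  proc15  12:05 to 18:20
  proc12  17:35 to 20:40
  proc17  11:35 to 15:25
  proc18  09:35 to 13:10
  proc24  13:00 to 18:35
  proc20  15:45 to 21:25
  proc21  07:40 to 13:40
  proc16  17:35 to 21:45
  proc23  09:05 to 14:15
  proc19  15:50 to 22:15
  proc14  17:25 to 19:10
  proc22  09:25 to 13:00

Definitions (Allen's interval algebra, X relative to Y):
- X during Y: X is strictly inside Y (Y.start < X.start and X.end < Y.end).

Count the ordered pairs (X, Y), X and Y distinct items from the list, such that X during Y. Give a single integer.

Checking all 156 ordered pairs for relation 'during'; matching pairs in alphabetical order:
(proc12, proc13): proc12 during proc13 ✓
(proc12, proc19): proc12 during proc19 ✓
(proc12, proc20): proc12 during proc20 ✓
(proc14, proc13): proc14 during proc13 ✓
(proc14, proc19): proc14 during proc19 ✓
(proc14, proc20): proc14 during proc20 ✓
(proc16, proc19): proc16 during proc19 ✓
(proc18, proc21): proc18 during proc21 ✓
(proc18, proc23): proc18 during proc23 ✓
(proc22, proc21): proc22 during proc21 ✓
(proc22, proc23): proc22 during proc23 ✓
(proc24, proc13): proc24 during proc13 ✓
Count: 12.

12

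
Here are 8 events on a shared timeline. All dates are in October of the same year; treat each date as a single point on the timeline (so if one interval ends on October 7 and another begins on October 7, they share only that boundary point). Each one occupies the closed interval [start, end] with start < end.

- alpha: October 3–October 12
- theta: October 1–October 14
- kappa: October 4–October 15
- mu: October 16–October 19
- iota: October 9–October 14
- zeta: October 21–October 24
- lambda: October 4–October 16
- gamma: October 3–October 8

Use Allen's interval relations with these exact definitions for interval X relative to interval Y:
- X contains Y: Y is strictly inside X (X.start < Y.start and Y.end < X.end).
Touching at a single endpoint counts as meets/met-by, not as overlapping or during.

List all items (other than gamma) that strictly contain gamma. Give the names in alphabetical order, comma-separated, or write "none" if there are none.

theta

Target gamma = [October 3, October 8].
alpha [October 3, October 12] → started-by → no.
iota [October 9, October 14] → after → no.
kappa [October 4, October 15] → overlapped-by → no.
lambda [October 4, October 16] → overlapped-by → no.
mu [October 16, October 19] → after → no.
theta [October 1, October 14] → contains → yes.
zeta [October 21, October 24] → after → no.
Result: theta.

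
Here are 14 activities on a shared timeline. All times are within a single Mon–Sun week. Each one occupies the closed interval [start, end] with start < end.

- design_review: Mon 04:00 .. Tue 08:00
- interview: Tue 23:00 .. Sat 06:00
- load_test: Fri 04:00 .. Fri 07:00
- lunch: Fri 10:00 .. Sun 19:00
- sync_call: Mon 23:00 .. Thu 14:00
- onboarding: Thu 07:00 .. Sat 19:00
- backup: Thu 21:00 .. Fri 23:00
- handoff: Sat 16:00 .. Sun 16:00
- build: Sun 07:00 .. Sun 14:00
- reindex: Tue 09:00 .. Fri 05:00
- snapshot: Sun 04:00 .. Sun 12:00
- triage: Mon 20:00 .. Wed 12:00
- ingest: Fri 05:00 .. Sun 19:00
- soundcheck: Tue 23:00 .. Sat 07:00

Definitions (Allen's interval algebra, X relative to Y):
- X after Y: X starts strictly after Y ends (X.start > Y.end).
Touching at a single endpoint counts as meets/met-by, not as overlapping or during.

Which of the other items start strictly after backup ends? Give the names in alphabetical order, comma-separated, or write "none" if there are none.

Target backup = [Thu 21:00, Fri 23:00].
build [Sun 07:00, Sun 14:00] → after → yes.
design_review [Mon 04:00, Tue 08:00] → before → no.
handoff [Sat 16:00, Sun 16:00] → after → yes.
ingest [Fri 05:00, Sun 19:00] → overlapped-by → no.
interview [Tue 23:00, Sat 06:00] → contains → no.
load_test [Fri 04:00, Fri 07:00] → during → no.
lunch [Fri 10:00, Sun 19:00] → overlapped-by → no.
onboarding [Thu 07:00, Sat 19:00] → contains → no.
reindex [Tue 09:00, Fri 05:00] → overlaps → no.
snapshot [Sun 04:00, Sun 12:00] → after → yes.
soundcheck [Tue 23:00, Sat 07:00] → contains → no.
sync_call [Mon 23:00, Thu 14:00] → before → no.
triage [Mon 20:00, Wed 12:00] → before → no.
Result: build, handoff, snapshot.

build, handoff, snapshot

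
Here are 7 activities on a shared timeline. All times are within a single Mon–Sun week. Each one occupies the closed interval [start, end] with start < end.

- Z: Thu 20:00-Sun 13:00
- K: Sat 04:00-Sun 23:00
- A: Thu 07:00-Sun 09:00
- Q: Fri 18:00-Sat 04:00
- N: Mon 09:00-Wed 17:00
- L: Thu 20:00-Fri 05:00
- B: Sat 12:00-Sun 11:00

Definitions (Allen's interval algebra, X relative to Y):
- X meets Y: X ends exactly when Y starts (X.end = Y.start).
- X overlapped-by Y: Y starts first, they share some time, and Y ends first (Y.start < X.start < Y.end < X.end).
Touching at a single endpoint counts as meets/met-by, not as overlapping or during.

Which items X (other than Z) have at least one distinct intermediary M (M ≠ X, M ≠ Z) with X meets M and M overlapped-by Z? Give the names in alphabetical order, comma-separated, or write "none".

Target Z = [Thu 20:00, Sun 13:00].
Intermediaries M with M overlapped-by Z: K.
Via K — items with X meets K: Q.
Union: Q.

Q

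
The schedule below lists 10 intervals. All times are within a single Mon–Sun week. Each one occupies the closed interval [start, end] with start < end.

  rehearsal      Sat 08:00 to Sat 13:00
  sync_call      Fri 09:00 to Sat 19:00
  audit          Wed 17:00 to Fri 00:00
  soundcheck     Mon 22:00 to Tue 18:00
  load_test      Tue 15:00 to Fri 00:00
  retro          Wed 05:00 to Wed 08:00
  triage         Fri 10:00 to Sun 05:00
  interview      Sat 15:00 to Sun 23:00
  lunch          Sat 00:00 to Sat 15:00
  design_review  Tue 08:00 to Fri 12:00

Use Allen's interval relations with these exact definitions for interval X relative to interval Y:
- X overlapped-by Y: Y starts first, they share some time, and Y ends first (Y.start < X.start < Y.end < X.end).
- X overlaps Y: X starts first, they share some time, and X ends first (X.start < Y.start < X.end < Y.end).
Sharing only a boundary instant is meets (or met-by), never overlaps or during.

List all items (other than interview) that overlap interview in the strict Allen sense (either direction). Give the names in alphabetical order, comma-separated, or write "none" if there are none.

Target interview = [Sat 15:00, Sun 23:00].
audit [Wed 17:00, Fri 00:00] → before → no.
design_review [Tue 08:00, Fri 12:00] → before → no.
load_test [Tue 15:00, Fri 00:00] → before → no.
lunch [Sat 00:00, Sat 15:00] → meets → no.
rehearsal [Sat 08:00, Sat 13:00] → before → no.
retro [Wed 05:00, Wed 08:00] → before → no.
soundcheck [Mon 22:00, Tue 18:00] → before → no.
sync_call [Fri 09:00, Sat 19:00] → overlaps → yes.
triage [Fri 10:00, Sun 05:00] → overlaps → yes.
Result: sync_call, triage.

sync_call, triage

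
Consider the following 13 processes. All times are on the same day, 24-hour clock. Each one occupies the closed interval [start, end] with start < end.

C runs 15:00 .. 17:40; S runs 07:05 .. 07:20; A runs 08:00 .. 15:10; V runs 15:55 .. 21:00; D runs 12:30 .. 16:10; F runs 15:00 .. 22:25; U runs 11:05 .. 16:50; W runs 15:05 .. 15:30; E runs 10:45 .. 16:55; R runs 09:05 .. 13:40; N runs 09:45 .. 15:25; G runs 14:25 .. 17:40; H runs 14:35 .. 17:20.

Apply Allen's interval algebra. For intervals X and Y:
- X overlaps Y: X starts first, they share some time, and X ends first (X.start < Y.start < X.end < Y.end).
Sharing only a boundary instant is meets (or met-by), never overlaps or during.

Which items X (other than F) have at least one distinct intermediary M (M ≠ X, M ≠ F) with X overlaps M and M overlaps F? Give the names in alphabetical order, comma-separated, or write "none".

Target F = [15:00, 22:25].
Intermediaries M with M overlaps F: A, D, E, G, H, N, U.
Via A — items with X overlaps A: none.
Via D — items with X overlaps D: A, N, R.
Via E — items with X overlaps E: A, N, R.
Via G — items with X overlaps G: A, D, E, N, U.
Via H — items with X overlaps H: A, D, E, N, U.
Via N — items with X overlaps N: A, R.
Via U — items with X overlaps U: A, N, R.
Union: A, D, E, N, R, U.

A, D, E, N, R, U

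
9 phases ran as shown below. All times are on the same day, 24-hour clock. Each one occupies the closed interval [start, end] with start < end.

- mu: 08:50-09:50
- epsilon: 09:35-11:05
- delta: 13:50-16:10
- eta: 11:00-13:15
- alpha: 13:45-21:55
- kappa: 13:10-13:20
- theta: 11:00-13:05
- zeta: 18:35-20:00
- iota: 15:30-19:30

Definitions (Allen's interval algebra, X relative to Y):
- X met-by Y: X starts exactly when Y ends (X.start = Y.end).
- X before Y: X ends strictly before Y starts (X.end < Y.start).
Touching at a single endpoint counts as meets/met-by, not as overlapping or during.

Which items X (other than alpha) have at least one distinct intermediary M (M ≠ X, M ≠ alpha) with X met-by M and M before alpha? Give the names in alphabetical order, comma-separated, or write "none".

none

Target alpha = [13:45, 21:55].
Intermediaries M with M before alpha: epsilon, eta, kappa, mu, theta.
Via epsilon — items with X met-by epsilon: none.
Via eta — items with X met-by eta: none.
Via kappa — items with X met-by kappa: none.
Via mu — items with X met-by mu: none.
Via theta — items with X met-by theta: none.
Union: none.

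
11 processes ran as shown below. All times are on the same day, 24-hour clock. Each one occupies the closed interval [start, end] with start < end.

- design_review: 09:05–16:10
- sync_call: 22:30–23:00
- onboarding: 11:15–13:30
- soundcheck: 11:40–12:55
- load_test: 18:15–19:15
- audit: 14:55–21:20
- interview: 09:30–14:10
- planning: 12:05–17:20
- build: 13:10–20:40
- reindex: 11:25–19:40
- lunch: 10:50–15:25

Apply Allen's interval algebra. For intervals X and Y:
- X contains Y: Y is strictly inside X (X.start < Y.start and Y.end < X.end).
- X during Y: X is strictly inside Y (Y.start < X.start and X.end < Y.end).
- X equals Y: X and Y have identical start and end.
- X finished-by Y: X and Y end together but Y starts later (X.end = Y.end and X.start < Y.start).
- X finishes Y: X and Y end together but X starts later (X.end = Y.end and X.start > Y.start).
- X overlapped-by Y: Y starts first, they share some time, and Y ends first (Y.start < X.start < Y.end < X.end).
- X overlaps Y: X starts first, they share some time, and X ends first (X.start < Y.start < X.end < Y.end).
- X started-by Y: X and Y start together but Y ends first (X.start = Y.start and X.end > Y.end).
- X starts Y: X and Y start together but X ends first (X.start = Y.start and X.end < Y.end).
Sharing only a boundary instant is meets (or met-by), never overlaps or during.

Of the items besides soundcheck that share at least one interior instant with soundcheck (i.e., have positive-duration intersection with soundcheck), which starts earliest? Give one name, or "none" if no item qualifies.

design_review

Target soundcheck = [11:40, 12:55].
audit [14:55, 21:20] → after → excluded.
build [13:10, 20:40] → after → excluded.
design_review [09:05, 16:10] → contains → candidate.
interview [09:30, 14:10] → contains → candidate.
load_test [18:15, 19:15] → after → excluded.
lunch [10:50, 15:25] → contains → candidate.
onboarding [11:15, 13:30] → contains → candidate.
planning [12:05, 17:20] → overlapped-by → candidate.
reindex [11:25, 19:40] → contains → candidate.
sync_call [22:30, 23:00] → after → excluded.
Among candidates, earliest start is 09:05 → design_review.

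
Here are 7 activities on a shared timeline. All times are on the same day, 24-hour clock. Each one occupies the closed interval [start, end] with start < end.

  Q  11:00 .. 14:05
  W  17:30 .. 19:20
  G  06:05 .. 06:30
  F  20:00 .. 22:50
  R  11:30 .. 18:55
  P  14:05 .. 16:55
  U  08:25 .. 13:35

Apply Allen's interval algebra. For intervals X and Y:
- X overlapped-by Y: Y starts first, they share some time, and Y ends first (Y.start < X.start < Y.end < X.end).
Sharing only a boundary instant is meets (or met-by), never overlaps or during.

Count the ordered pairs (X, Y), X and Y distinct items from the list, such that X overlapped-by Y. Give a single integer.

Checking all 42 ordered pairs for relation 'overlapped-by'; matching pairs in alphabetical order:
(Q, U): Q overlapped-by U ✓
(R, Q): R overlapped-by Q ✓
(R, U): R overlapped-by U ✓
(W, R): W overlapped-by R ✓
Count: 4.

4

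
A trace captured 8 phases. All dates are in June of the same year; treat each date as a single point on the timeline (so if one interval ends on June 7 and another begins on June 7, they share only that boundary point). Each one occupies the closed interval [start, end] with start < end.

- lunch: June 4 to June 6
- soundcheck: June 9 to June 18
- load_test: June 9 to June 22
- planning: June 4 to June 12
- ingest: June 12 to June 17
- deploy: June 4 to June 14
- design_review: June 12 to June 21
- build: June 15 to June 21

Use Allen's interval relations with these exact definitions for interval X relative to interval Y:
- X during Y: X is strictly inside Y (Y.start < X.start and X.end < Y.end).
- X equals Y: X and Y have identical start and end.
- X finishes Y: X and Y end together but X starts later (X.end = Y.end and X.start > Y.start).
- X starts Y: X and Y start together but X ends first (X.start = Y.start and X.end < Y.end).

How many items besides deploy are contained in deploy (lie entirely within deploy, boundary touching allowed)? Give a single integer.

2

Target deploy = [June 4, June 14].
build [June 15, June 21] → after → no.
design_review [June 12, June 21] → overlapped-by → no.
ingest [June 12, June 17] → overlapped-by → no.
load_test [June 9, June 22] → overlapped-by → no.
lunch [June 4, June 6] → starts → counts.
planning [June 4, June 12] → starts → counts.
soundcheck [June 9, June 18] → overlapped-by → no.
Total: 2.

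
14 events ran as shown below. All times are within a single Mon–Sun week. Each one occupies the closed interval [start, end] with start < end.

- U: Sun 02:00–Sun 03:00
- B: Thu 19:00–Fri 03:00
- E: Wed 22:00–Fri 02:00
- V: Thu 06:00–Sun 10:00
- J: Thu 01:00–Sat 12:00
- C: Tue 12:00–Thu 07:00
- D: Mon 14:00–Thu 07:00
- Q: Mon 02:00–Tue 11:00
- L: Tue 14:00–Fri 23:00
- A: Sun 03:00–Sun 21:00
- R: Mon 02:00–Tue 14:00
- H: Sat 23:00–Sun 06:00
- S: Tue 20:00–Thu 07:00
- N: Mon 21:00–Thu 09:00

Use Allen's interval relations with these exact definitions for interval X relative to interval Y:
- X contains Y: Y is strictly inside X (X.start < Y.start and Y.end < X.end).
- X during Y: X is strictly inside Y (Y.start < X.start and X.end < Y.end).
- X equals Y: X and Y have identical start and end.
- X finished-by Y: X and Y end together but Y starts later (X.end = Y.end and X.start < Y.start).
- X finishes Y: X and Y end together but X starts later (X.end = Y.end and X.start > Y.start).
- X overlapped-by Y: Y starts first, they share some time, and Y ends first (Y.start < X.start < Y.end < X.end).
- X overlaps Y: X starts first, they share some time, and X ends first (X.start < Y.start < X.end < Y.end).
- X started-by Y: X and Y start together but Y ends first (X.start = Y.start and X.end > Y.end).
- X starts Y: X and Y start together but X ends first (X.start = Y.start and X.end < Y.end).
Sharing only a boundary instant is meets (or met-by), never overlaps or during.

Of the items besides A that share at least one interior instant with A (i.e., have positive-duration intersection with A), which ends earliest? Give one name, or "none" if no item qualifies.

Target A = [Sun 03:00, Sun 21:00].
B [Thu 19:00, Fri 03:00] → before → excluded.
C [Tue 12:00, Thu 07:00] → before → excluded.
D [Mon 14:00, Thu 07:00] → before → excluded.
E [Wed 22:00, Fri 02:00] → before → excluded.
H [Sat 23:00, Sun 06:00] → overlaps → candidate.
J [Thu 01:00, Sat 12:00] → before → excluded.
L [Tue 14:00, Fri 23:00] → before → excluded.
N [Mon 21:00, Thu 09:00] → before → excluded.
Q [Mon 02:00, Tue 11:00] → before → excluded.
R [Mon 02:00, Tue 14:00] → before → excluded.
S [Tue 20:00, Thu 07:00] → before → excluded.
U [Sun 02:00, Sun 03:00] → meets → excluded.
V [Thu 06:00, Sun 10:00] → overlaps → candidate.
Among candidates, earliest end is Sun 06:00 → H.

H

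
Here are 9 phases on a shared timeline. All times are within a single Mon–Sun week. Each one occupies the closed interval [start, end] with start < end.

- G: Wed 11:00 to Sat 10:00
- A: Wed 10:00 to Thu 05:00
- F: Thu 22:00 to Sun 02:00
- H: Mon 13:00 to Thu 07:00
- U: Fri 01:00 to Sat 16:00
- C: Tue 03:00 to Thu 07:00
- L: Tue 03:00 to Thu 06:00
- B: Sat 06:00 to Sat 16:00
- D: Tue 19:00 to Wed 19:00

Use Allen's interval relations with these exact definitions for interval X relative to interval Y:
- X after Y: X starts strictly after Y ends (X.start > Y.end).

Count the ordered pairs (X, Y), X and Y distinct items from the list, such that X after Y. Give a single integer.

Checking all 72 ordered pairs for relation 'after'; matching pairs in alphabetical order:
(B, A): B after A ✓
(B, C): B after C ✓
(B, D): B after D ✓
(B, H): B after H ✓
(B, L): B after L ✓
(F, A): F after A ✓
(F, C): F after C ✓
(F, D): F after D ✓
(F, H): F after H ✓
(F, L): F after L ✓
(U, A): U after A ✓
(U, C): U after C ✓
(U, D): U after D ✓
(U, H): U after H ✓
(U, L): U after L ✓
Count: 15.

15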